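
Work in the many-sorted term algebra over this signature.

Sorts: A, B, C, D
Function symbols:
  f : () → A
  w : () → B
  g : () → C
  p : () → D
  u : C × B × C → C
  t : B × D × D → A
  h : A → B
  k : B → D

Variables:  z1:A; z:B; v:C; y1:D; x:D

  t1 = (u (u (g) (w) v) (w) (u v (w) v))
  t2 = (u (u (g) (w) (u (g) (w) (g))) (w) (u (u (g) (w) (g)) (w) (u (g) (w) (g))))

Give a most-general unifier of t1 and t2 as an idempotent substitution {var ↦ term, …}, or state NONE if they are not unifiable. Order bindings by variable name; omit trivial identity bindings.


{v ↦ (u (g) (w) (g))}


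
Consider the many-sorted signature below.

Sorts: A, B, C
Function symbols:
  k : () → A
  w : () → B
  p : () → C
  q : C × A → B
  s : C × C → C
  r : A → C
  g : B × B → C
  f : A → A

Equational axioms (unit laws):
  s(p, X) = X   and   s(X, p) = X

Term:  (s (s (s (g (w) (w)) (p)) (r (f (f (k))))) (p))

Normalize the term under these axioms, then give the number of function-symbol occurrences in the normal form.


size = 8

1. (s (s (s (g (w) (w)) (p)) (r (f (f (k))))) (p))  →  (s (s (g (w) (w)) (p)) (r (f (f (k)))))
2. (s (s (g (w) (w)) (p)) (r (f (f (k)))))  →  (s (g (w) (w)) (r (f (f (k)))))
normal form: (s (g (w) (w)) (r (f (f (k)))))


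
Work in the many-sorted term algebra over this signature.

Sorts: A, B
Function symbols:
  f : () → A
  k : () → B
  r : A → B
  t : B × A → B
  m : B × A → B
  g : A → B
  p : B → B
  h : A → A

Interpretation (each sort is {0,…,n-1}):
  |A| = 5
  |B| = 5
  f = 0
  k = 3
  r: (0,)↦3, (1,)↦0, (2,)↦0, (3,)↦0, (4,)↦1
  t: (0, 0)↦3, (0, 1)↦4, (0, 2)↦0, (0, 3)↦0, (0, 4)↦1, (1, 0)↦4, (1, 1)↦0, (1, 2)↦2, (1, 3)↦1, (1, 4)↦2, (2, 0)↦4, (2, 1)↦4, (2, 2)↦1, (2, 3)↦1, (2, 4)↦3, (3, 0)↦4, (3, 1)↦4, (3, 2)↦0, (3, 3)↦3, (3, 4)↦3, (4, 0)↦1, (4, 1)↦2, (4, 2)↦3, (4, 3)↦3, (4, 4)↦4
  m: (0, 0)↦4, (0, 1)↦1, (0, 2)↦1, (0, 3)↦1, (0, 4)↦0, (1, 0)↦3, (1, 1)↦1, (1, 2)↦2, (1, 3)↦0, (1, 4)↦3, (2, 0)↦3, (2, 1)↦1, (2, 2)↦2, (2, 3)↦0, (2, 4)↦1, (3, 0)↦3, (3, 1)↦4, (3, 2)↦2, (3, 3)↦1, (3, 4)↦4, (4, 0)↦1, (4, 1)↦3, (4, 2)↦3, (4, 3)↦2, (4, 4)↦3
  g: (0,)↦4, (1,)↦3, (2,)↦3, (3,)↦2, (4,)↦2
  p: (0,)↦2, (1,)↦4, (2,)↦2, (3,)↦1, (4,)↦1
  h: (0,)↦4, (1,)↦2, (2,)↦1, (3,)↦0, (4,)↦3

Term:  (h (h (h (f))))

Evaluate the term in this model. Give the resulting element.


value = 0

  f = 0
  (h (f)) = h(0,) = 4
  (h (h (f))) = h(4,) = 3
  (h (h (h (f)))) = h(3,) = 0


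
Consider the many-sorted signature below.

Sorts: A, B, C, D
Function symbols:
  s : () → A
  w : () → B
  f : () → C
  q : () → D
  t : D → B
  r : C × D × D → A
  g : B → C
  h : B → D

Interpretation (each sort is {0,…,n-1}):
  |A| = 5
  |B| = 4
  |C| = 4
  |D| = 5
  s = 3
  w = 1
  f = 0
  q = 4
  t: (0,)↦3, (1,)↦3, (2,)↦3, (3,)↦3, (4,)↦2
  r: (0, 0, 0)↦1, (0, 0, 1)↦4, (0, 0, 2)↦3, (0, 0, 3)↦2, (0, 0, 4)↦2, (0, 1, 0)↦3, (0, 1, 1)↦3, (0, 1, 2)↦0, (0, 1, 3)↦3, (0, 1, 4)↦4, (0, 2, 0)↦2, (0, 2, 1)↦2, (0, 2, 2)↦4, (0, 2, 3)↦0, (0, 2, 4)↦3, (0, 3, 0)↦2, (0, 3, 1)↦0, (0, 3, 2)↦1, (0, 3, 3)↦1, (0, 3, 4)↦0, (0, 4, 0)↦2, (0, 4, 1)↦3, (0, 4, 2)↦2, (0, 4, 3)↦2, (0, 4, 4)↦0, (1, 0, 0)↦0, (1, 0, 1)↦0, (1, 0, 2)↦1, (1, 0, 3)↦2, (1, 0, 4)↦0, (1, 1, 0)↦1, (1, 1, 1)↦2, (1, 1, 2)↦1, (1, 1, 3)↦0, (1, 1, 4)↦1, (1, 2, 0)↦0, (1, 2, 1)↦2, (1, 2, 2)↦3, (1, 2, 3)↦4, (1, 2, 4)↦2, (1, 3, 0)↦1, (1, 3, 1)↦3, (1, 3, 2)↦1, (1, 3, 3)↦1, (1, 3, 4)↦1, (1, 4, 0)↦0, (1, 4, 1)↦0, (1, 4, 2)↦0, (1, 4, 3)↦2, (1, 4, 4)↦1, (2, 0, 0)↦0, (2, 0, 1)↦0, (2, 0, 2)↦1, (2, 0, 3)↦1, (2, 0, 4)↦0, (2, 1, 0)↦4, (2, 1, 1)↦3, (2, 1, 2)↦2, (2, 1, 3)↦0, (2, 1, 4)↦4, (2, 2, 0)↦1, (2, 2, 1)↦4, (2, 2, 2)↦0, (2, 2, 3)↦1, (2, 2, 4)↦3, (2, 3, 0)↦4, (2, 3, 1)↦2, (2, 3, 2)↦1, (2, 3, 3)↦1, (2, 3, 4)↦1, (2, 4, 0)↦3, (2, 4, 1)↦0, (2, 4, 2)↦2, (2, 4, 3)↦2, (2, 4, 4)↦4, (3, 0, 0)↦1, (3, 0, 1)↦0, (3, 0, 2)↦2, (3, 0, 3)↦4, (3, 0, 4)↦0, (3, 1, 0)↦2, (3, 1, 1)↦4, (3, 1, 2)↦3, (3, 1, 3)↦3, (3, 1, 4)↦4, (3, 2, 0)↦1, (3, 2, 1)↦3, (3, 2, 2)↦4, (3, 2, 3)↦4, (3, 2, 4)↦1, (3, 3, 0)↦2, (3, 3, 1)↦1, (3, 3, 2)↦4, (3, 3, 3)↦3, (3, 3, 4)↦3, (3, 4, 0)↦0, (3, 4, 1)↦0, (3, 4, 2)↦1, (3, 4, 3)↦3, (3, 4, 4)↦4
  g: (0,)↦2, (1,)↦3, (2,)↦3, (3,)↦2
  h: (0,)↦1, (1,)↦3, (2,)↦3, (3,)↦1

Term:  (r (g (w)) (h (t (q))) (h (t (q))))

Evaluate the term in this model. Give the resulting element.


  w = 1
  (g (w)) = g(1,) = 3
  q = 4
  (t (q)) = t(4,) = 2
  (h (t (q))) = h(2,) = 3
  q = 4
  (t (q)) = t(4,) = 2
  (h (t (q))) = h(2,) = 3
  (r (g (w)) (h (t (q))) (h (t (q)))) = r(3, 3, 3) = 3

value = 3


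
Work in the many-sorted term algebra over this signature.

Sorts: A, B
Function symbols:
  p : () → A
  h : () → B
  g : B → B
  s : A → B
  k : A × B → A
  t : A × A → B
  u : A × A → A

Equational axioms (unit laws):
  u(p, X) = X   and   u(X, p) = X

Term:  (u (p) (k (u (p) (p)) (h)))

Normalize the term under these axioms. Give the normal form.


1. (u (p) (k (u (p) (p)) (h)))  →  (k (u (p) (p)) (h))
2. (k (u (p) (p)) (h))  →  (k (p) (h))

normal form = (k (p) (h))


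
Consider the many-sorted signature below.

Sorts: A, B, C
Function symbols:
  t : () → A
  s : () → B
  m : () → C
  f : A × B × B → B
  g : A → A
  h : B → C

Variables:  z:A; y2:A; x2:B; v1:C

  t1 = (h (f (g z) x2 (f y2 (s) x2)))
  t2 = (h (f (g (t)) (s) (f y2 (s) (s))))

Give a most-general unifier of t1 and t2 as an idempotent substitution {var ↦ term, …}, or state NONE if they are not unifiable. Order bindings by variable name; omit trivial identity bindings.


{x2 ↦ (s), z ↦ (t)}


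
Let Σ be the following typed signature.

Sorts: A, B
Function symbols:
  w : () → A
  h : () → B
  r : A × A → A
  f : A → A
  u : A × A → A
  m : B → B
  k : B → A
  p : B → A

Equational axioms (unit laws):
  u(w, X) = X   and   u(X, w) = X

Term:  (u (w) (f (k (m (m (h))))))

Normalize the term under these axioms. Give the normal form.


normal form = (f (k (m (m (h)))))

1. (u (w) (f (k (m (m (h))))))  →  (f (k (m (m (h)))))


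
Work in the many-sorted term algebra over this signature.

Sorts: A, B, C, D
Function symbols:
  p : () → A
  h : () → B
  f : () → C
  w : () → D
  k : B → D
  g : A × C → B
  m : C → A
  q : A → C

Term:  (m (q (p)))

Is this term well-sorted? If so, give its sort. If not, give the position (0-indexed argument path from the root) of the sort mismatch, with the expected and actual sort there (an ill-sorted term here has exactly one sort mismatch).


    (p) : A
  (q (p)) : C
(m (q (p))) : A

well-sorted; sort = A


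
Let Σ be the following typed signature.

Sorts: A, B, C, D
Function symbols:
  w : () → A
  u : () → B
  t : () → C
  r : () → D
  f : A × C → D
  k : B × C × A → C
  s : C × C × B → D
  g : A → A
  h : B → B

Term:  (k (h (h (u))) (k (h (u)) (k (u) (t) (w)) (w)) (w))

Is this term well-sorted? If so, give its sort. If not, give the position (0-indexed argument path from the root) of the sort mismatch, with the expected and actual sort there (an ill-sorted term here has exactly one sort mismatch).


      (u) : B
    (h (u)) : B
  (h (h (u))) : B
      (u) : B
    (h (u)) : B
      (u) : B
      (t) : C
      (w) : A
    (k (u) (t) (w)) : C
    (w) : A
  (k (h (u)) (k (u) (t) (w)) (w)) : C
  (w) : A
(k (h (h (u))) (k (h (u)) (k (u) (t) (w)) (w)) (w)) : C

well-sorted; sort = C


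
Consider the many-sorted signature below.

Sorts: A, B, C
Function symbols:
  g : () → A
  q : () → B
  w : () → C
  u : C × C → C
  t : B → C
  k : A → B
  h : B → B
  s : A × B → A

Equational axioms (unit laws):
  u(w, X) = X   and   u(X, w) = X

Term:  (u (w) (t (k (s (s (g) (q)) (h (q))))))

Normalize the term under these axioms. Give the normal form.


1. (u (w) (t (k (s (s (g) (q)) (h (q))))))  →  (t (k (s (s (g) (q)) (h (q)))))

normal form = (t (k (s (s (g) (q)) (h (q)))))


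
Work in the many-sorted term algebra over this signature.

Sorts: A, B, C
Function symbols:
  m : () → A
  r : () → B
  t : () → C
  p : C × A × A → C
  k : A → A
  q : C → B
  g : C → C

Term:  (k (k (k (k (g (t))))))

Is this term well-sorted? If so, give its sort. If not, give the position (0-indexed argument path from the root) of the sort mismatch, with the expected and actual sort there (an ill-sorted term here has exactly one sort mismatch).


          (t) : C
        (g (t)) : C
      (k (g (t))) : ✗ arg 0 at [0, 0, 0, 0] has sort C, expected A

ill-sorted at position [0, 0, 0, 0]: expected A, got C


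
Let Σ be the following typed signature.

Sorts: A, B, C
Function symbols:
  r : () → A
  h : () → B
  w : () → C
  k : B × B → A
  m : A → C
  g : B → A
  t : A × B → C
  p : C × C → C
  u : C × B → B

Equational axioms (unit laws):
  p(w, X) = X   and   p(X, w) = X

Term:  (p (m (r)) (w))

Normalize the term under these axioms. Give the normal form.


1. (p (m (r)) (w))  →  (m (r))

normal form = (m (r))


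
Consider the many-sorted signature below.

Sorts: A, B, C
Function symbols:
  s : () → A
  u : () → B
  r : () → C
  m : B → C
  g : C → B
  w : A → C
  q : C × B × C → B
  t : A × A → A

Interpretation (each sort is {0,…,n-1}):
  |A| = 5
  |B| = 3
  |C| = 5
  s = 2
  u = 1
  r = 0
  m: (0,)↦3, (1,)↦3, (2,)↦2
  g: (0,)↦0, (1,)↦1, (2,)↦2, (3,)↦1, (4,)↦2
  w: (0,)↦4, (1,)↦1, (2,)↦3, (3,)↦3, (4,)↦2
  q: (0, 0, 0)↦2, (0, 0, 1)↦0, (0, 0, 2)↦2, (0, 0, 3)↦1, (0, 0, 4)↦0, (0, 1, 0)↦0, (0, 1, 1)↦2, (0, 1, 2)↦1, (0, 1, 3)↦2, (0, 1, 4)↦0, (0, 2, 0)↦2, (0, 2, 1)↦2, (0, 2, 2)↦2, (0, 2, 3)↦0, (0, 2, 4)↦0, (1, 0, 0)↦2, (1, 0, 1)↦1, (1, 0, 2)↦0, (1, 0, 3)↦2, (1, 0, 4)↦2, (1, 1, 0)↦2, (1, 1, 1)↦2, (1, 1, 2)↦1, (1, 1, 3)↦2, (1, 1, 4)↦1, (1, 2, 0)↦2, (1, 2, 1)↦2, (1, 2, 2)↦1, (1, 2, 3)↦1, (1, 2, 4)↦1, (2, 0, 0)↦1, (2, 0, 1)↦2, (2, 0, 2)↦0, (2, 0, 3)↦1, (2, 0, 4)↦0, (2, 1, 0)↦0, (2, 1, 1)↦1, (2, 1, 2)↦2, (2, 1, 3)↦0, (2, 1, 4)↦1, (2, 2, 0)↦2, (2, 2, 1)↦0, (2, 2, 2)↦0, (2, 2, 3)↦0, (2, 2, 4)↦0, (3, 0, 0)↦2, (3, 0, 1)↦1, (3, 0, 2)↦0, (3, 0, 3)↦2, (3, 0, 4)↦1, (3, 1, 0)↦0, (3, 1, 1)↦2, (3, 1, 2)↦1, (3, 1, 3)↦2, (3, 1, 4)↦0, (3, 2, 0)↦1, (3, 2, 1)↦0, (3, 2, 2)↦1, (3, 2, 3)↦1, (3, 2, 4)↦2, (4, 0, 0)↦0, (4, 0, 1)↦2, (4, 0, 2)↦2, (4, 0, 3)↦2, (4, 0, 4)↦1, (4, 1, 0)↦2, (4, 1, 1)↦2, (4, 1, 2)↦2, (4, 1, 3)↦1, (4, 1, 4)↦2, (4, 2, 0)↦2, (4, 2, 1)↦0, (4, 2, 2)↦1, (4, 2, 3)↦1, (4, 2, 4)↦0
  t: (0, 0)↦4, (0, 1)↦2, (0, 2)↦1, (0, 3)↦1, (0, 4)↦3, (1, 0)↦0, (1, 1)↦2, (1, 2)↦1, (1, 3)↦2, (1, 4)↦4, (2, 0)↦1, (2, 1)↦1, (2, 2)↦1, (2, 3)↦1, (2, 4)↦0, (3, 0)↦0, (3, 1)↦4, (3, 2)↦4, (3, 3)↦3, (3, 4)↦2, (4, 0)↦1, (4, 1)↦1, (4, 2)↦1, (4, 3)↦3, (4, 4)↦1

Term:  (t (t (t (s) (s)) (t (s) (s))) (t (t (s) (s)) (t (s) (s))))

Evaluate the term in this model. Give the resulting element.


  s = 2
  s = 2
  (t (s) (s)) = t(2, 2) = 1
  s = 2
  s = 2
  (t (s) (s)) = t(2, 2) = 1
  (t (t (s) (s)) (t (s) (s))) = t(1, 1) = 2
  s = 2
  s = 2
  (t (s) (s)) = t(2, 2) = 1
  s = 2
  s = 2
  (t (s) (s)) = t(2, 2) = 1
  (t (t (s) (s)) (t (s) (s))) = t(1, 1) = 2
  (t (t (t (s) (s)) (t (s) (s))) (t (t (s) (s)) (t (s) (s)))) = t(2, 2) = 1

value = 1


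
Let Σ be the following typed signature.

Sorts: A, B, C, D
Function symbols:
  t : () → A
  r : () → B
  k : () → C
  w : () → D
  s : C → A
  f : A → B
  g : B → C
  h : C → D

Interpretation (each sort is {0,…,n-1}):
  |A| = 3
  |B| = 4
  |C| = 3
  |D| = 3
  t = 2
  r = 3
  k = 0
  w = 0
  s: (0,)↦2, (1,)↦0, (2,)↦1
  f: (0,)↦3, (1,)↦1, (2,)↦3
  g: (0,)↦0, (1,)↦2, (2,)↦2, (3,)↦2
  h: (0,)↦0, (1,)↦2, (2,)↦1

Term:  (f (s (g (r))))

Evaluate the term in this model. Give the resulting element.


value = 1

  r = 3
  (g (r)) = g(3,) = 2
  (s (g (r))) = s(2,) = 1
  (f (s (g (r)))) = f(1,) = 1


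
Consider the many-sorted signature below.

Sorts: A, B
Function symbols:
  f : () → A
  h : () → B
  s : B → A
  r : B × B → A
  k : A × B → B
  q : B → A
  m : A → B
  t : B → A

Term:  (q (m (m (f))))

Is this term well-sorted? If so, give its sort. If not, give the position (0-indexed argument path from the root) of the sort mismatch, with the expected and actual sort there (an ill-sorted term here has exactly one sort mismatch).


ill-sorted at position [0, 0]: expected A, got B

      (f) : A
    (m (f)) : B
  (m (m (f))) : ✗ arg 0 at [0, 0] has sort B, expected A


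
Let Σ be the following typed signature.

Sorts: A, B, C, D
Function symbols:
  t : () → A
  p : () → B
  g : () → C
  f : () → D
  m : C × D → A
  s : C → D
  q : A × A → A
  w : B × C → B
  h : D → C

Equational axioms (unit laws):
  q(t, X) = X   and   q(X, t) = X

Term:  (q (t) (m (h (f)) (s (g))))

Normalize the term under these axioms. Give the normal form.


1. (q (t) (m (h (f)) (s (g))))  →  (m (h (f)) (s (g)))

normal form = (m (h (f)) (s (g)))


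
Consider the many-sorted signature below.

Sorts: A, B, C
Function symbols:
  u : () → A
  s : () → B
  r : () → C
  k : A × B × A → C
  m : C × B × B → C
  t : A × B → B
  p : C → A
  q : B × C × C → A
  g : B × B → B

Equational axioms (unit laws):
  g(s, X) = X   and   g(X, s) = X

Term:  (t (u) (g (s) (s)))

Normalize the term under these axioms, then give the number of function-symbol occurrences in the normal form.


1. (t (u) (g (s) (s)))  →  (t (u) (s))
normal form: (t (u) (s))

size = 3


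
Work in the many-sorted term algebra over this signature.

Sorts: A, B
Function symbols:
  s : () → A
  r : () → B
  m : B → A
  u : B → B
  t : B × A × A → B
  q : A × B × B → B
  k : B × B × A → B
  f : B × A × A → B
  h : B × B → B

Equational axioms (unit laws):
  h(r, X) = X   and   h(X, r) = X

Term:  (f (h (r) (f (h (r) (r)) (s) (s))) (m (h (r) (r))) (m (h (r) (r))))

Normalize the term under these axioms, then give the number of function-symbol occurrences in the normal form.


size = 9

1. (f (h (r) (f (h (r) (r)) (s) (s))) (m (h (r) (r))) (m (h (r) (r))))  →  (f (f (h (r) (r)) (s) (s)) (m (h (r) (r))) (m (h (r) (r))))
2. (f (f (h (r) (r)) (s) (s)) (m (h (r) (r))) (m (h (r) (r))))  →  (f (f (r) (s) (s)) (m (h (r) (r))) (m (h (r) (r))))
3. (f (f (r) (s) (s)) (m (h (r) (r))) (m (h (r) (r))))  →  (f (f (r) (s) (s)) (m (r)) (m (h (r) (r))))
4. (f (f (r) (s) (s)) (m (r)) (m (h (r) (r))))  →  (f (f (r) (s) (s)) (m (r)) (m (r)))
normal form: (f (f (r) (s) (s)) (m (r)) (m (r)))


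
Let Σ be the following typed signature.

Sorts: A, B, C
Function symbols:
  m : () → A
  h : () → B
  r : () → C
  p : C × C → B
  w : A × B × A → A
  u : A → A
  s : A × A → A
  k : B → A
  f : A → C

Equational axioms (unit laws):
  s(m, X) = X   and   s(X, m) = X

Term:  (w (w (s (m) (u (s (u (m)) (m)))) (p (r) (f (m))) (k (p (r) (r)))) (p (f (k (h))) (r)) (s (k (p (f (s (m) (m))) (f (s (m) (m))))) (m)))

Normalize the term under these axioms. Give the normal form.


1. (w (w (s (m) (u (s (u (m)) (m)))) (p (r) (f (m))) (k (p (r) (r)))) (p (f (k (h))) (r)) (s (k (p (f (s (m) (m))) (f (s (m) (m))))) (m)))  →  (w (w (u (s (u (m)) (m))) (p (r) (f (m))) (k (p (r) (r)))) (p (f (k (h))) (r)) (s (k (p (f (s (m) (m))) (f (s (m) (m))))) (m)))
2. (w (w (u (s (u (m)) (m))) (p (r) (f (m))) (k (p (r) (r)))) (p (f (k (h))) (r)) (s (k (p (f (s (m) (m))) (f (s (m) (m))))) (m)))  →  (w (w (u (u (m))) (p (r) (f (m))) (k (p (r) (r)))) (p (f (k (h))) (r)) (s (k (p (f (s (m) (m))) (f (s (m) (m))))) (m)))
3. (w (w (u (u (m))) (p (r) (f (m))) (k (p (r) (r)))) (p (f (k (h))) (r)) (s (k (p (f (s (m) (m))) (f (s (m) (m))))) (m)))  →  (w (w (u (u (m))) (p (r) (f (m))) (k (p (r) (r)))) (p (f (k (h))) (r)) (k (p (f (s (m) (m))) (f (s (m) (m))))))
4. (w (w (u (u (m))) (p (r) (f (m))) (k (p (r) (r)))) (p (f (k (h))) (r)) (k (p (f (s (m) (m))) (f (s (m) (m))))))  →  (w (w (u (u (m))) (p (r) (f (m))) (k (p (r) (r)))) (p (f (k (h))) (r)) (k (p (f (m)) (f (s (m) (m))))))
5. (w (w (u (u (m))) (p (r) (f (m))) (k (p (r) (r)))) (p (f (k (h))) (r)) (k (p (f (m)) (f (s (m) (m))))))  →  (w (w (u (u (m))) (p (r) (f (m))) (k (p (r) (r)))) (p (f (k (h))) (r)) (k (p (f (m)) (f (m)))))

normal form = (w (w (u (u (m))) (p (r) (f (m))) (k (p (r) (r)))) (p (f (k (h))) (r)) (k (p (f (m)) (f (m)))))


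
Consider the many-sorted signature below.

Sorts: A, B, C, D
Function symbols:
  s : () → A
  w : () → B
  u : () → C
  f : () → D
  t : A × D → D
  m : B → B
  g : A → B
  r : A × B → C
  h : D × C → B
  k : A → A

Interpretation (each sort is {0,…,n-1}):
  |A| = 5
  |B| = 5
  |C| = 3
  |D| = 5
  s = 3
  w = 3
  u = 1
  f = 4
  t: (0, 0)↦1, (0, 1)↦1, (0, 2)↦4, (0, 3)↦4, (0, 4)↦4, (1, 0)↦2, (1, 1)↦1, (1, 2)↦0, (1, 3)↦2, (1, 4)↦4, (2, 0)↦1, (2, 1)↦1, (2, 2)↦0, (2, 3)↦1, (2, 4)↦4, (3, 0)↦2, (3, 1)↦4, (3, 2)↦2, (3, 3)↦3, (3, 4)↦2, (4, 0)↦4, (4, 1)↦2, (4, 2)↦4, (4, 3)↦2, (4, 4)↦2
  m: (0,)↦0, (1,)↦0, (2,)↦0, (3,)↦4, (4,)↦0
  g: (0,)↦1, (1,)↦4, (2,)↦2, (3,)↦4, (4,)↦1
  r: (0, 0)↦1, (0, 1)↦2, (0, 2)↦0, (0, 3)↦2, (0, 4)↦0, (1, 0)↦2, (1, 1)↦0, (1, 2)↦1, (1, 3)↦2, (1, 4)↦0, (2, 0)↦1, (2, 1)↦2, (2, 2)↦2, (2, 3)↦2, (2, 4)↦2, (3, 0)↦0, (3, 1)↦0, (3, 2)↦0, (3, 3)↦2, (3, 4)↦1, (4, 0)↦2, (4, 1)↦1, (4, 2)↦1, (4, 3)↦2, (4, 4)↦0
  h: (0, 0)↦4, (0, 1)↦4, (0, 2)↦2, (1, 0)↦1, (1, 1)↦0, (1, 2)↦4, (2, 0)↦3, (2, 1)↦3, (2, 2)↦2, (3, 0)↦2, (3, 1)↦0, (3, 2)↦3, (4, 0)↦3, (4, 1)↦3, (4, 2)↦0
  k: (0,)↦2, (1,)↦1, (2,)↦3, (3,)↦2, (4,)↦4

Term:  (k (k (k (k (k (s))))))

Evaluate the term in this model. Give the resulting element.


value = 2

  s = 3
  (k (s)) = k(3,) = 2
  (k (k (s))) = k(2,) = 3
  (k (k (k (s)))) = k(3,) = 2
  (k (k (k (k (s))))) = k(2,) = 3
  (k (k (k (k (k (s)))))) = k(3,) = 2


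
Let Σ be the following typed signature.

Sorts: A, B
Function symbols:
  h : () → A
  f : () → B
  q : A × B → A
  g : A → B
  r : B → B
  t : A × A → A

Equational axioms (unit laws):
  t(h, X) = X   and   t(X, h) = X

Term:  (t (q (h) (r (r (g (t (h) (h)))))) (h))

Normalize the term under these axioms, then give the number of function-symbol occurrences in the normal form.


1. (t (q (h) (r (r (g (t (h) (h)))))) (h))  →  (q (h) (r (r (g (t (h) (h))))))
2. (q (h) (r (r (g (t (h) (h))))))  →  (q (h) (r (r (g (h)))))
normal form: (q (h) (r (r (g (h)))))

size = 6


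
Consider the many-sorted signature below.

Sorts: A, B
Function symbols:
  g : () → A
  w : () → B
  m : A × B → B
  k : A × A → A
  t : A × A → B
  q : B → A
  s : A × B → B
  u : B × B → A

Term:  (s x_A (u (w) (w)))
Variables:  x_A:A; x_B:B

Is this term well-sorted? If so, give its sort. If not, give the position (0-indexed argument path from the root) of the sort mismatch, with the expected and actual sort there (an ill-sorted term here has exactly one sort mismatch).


  x_A : A
    (w) : B
    (w) : B
  (u (w) (w)) : A
(s x_A (u (w) (w))) : ✗ arg 1 at [1] has sort A, expected B

ill-sorted at position [1]: expected B, got A


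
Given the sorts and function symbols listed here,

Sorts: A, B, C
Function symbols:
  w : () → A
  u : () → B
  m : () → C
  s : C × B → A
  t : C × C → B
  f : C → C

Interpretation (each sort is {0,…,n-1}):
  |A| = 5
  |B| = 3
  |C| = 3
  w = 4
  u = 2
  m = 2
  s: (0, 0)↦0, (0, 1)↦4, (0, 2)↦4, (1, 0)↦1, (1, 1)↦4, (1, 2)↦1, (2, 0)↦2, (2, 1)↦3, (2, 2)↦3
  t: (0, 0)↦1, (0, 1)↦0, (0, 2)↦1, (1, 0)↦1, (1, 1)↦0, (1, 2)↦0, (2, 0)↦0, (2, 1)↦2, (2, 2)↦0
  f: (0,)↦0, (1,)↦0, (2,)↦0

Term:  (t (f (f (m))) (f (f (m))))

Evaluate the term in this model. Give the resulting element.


value = 1

  m = 2
  (f (m)) = f(2,) = 0
  (f (f (m))) = f(0,) = 0
  m = 2
  (f (m)) = f(2,) = 0
  (f (f (m))) = f(0,) = 0
  (t (f (f (m))) (f (f (m)))) = t(0, 0) = 1


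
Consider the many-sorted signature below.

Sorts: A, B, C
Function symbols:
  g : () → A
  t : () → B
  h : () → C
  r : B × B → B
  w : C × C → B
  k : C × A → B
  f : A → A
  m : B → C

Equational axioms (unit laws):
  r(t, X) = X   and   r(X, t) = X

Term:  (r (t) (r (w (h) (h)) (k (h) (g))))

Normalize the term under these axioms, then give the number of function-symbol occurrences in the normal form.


size = 7

1. (r (t) (r (w (h) (h)) (k (h) (g))))  →  (r (w (h) (h)) (k (h) (g)))
normal form: (r (w (h) (h)) (k (h) (g)))


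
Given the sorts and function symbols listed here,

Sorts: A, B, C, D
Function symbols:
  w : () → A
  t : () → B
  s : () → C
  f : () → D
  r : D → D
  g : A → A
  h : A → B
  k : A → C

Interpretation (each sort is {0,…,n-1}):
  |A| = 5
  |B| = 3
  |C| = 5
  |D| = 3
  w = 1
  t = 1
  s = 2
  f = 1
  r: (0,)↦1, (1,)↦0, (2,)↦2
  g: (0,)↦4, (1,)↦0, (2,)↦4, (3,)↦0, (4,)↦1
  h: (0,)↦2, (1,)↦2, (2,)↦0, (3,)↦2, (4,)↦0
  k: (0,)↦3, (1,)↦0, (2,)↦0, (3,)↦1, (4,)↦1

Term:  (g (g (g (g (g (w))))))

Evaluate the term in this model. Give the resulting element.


value = 4

  w = 1
  (g (w)) = g(1,) = 0
  (g (g (w))) = g(0,) = 4
  (g (g (g (w)))) = g(4,) = 1
  (g (g (g (g (w))))) = g(1,) = 0
  (g (g (g (g (g (w)))))) = g(0,) = 4


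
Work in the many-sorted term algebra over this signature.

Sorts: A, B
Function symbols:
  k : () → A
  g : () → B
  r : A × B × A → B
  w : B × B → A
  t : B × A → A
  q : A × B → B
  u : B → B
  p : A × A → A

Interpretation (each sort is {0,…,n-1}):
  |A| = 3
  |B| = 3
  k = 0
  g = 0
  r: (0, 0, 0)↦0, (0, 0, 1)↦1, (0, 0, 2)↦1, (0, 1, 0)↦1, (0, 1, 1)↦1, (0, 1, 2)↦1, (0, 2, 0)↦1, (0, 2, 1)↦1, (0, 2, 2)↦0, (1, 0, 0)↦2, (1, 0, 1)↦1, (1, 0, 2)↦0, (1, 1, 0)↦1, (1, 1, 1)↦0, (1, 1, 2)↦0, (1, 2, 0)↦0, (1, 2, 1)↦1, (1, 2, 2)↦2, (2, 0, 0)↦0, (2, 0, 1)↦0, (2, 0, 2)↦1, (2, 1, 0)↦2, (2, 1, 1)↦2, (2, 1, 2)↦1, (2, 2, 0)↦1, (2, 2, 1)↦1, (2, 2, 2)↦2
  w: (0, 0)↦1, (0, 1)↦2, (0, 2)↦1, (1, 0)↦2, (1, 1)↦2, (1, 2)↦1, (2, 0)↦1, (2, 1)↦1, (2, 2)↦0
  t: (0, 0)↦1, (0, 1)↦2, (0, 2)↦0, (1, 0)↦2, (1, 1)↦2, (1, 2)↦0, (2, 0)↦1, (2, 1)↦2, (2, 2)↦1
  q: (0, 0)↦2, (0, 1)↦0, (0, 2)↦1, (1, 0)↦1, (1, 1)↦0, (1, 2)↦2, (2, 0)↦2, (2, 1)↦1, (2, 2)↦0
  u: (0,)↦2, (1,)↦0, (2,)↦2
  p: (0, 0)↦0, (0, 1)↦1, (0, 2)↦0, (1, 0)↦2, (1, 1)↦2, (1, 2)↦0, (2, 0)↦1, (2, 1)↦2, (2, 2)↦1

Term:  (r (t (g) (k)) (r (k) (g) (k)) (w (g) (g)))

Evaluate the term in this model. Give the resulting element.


  g = 0
  k = 0
  (t (g) (k)) = t(0, 0) = 1
  k = 0
  g = 0
  k = 0
  (r (k) (g) (k)) = r(0, 0, 0) = 0
  g = 0
  g = 0
  (w (g) (g)) = w(0, 0) = 1
  (r (t (g) (k)) (r (k) (g) (k)) (w (g) (g))) = r(1, 0, 1) = 1

value = 1


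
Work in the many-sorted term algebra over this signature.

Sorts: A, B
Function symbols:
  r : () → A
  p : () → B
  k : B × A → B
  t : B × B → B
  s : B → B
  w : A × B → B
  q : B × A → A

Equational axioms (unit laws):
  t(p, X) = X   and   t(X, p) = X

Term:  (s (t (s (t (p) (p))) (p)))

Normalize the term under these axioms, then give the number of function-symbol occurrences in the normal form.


size = 3

1. (s (t (s (t (p) (p))) (p)))  →  (s (s (t (p) (p))))
2. (s (s (t (p) (p))))  →  (s (s (p)))
normal form: (s (s (p)))


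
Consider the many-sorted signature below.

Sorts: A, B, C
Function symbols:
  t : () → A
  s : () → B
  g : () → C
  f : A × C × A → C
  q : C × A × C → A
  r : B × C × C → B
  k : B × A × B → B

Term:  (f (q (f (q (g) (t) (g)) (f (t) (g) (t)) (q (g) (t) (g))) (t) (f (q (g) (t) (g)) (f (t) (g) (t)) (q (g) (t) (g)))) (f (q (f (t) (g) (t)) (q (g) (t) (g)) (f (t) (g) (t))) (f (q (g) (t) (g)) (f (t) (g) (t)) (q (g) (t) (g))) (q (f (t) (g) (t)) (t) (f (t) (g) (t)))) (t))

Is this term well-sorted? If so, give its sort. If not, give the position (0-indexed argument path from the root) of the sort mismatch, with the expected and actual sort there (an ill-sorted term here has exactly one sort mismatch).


        (g) : C
        (t) : A
        (g) : C
      (q (g) (t) (g)) : A
        (t) : A
        (g) : C
        (t) : A
      (f (t) (g) (t)) : C
        (g) : C
        (t) : A
        (g) : C
      (q (g) (t) (g)) : A
    (f (q (g) (t) (g)) (f (t) (g) (t)) (q (g) (t) (g))) : C
    (t) : A
        (g) : C
        (t) : A
        (g) : C
      (q (g) (t) (g)) : A
        (t) : A
        (g) : C
        (t) : A
      (f (t) (g) (t)) : C
        (g) : C
        (t) : A
        (g) : C
      (q (g) (t) (g)) : A
    (f (q (g) (t) (g)) (f (t) (g) (t)) (q (g) (t) (g))) : C
  (q (f (q (g) (t) (g)) (f (t) (g) (t)) (q (g) (t) (g))) (t) (f (q (g) (t) (g)) (f (t) (g) (t)) (q (g) (t) (g)))) : A
        (t) : A
        (g) : C
        (t) : A
      (f (t) (g) (t)) : C
        (g) : C
        (t) : A
        (g) : C
      (q (g) (t) (g)) : A
        (t) : A
        (g) : C
        (t) : A
      (f (t) (g) (t)) : C
    (q (f (t) (g) (t)) (q (g) (t) (g)) (f (t) (g) (t))) : A
        (g) : C
        (t) : A
        (g) : C
      (q (g) (t) (g)) : A
        (t) : A
        (g) : C
        (t) : A
      (f (t) (g) (t)) : C
        (g) : C
        (t) : A
        (g) : C
      (q (g) (t) (g)) : A
    (f (q (g) (t) (g)) (f (t) (g) (t)) (q (g) (t) (g))) : C
        (t) : A
        (g) : C
        (t) : A
      (f (t) (g) (t)) : C
      (t) : A
        (t) : A
        (g) : C
        (t) : A
      (f (t) (g) (t)) : C
    (q (f (t) (g) (t)) (t) (f (t) (g) (t))) : A
  (f (q (f (t) (g) (t)) (q (g) (t) (g)) (f (t) (g) (t))) (f (q (g) (t) (g)) (f (t) (g) (t)) (q (g) (t) (g))) (q (f (t) (g) (t)) (t) (f (t) (g) (t)))) : C
  (t) : A
(f (q (f (q (g) (t) (g)) (f (t) (g) (t)) (q (g) (t) (g))) (t) (f (q (g) (t) (g)) (f (t) (g) (t)) (q (g) (t) (g)))) (f (q (f (t) (g) (t)) (q (g) (t) (g)) (f (t) (g) (t))) (f (q (g) (t) (g)) (f (t) (g) (t)) (q (g) (t) (g))) (q (f (t) (g) (t)) (t) (f (t) (g) (t)))) (t)) : C

well-sorted; sort = C


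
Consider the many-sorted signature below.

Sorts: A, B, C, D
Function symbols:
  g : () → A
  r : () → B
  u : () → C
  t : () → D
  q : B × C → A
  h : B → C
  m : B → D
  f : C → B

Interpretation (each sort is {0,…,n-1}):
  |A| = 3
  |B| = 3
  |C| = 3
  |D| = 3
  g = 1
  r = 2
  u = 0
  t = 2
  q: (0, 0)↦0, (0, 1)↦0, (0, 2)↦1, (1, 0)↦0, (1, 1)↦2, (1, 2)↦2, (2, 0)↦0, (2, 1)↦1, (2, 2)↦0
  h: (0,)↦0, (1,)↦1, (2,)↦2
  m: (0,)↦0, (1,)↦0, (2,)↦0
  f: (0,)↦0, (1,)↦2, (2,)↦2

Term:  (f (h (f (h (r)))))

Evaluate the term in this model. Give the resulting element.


value = 2

  r = 2
  (h (r)) = h(2,) = 2
  (f (h (r))) = f(2,) = 2
  (h (f (h (r)))) = h(2,) = 2
  (f (h (f (h (r))))) = f(2,) = 2


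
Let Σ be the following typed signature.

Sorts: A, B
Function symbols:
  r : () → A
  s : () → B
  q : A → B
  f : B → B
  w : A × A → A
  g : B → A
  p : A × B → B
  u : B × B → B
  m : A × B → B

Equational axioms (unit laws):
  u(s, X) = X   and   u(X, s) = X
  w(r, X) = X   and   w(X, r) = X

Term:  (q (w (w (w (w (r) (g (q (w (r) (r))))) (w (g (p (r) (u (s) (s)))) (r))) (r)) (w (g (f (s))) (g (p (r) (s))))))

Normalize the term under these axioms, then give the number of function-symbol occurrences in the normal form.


1. (q (w (w (w (w (r) (g (q (w (r) (r))))) (w (g (p (r) (u (s) (s)))) (r))) (r)) (w (g (f (s))) (g (p (r) (s))))))  →  (q (w (w (w (r) (g (q (w (r) (r))))) (w (g (p (r) (u (s) (s)))) (r))) (w (g (f (s))) (g (p (r) (s))))))
2. (q (w (w (w (r) (g (q (w (r) (r))))) (w (g (p (r) (u (s) (s)))) (r))) (w (g (f (s))) (g (p (r) (s))))))  →  (q (w (w (g (q (w (r) (r)))) (w (g (p (r) (u (s) (s)))) (r))) (w (g (f (s))) (g (p (r) (s))))))
3. (q (w (w (g (q (w (r) (r)))) (w (g (p (r) (u (s) (s)))) (r))) (w (g (f (s))) (g (p (r) (s))))))  →  (q (w (w (g (q (r))) (w (g (p (r) (u (s) (s)))) (r))) (w (g (f (s))) (g (p (r) (s))))))
4. (q (w (w (g (q (r))) (w (g (p (r) (u (s) (s)))) (r))) (w (g (f (s))) (g (p (r) (s))))))  →  (q (w (w (g (q (r))) (g (p (r) (u (s) (s))))) (w (g (f (s))) (g (p (r) (s))))))
5. (q (w (w (g (q (r))) (g (p (r) (u (s) (s))))) (w (g (f (s))) (g (p (r) (s))))))  →  (q (w (w (g (q (r))) (g (p (r) (s)))) (w (g (f (s))) (g (p (r) (s))))))
normal form: (q (w (w (g (q (r))) (g (p (r) (s)))) (w (g (f (s))) (g (p (r) (s))))))

size = 18


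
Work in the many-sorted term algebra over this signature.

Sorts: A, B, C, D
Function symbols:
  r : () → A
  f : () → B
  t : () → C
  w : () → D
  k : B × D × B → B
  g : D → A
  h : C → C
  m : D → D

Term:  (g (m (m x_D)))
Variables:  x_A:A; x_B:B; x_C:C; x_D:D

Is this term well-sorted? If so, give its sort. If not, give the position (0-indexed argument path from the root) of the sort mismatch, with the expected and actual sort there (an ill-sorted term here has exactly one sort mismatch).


well-sorted; sort = A

      x_D : D
    (m x_D) : D
  (m (m x_D)) : D
(g (m (m x_D))) : A


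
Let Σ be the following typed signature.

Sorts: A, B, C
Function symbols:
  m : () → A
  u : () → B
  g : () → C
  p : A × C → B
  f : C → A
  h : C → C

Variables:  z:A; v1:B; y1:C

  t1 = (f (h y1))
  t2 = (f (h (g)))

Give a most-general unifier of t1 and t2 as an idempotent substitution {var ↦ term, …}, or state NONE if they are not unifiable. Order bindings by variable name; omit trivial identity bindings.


{y1 ↦ (g)}


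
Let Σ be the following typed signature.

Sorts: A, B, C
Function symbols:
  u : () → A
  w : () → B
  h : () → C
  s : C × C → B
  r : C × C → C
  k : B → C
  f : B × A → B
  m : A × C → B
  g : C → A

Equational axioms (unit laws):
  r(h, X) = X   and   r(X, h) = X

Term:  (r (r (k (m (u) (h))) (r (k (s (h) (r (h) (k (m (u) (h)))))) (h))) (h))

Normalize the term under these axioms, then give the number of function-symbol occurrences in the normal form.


1. (r (r (k (m (u) (h))) (r (k (s (h) (r (h) (k (m (u) (h)))))) (h))) (h))  →  (r (k (m (u) (h))) (r (k (s (h) (r (h) (k (m (u) (h)))))) (h)))
2. (r (k (m (u) (h))) (r (k (s (h) (r (h) (k (m (u) (h)))))) (h)))  →  (r (k (m (u) (h))) (k (s (h) (r (h) (k (m (u) (h)))))))
3. (r (k (m (u) (h))) (k (s (h) (r (h) (k (m (u) (h)))))))  →  (r (k (m (u) (h))) (k (s (h) (k (m (u) (h))))))
normal form: (r (k (m (u) (h))) (k (s (h) (k (m (u) (h))))))

size = 12


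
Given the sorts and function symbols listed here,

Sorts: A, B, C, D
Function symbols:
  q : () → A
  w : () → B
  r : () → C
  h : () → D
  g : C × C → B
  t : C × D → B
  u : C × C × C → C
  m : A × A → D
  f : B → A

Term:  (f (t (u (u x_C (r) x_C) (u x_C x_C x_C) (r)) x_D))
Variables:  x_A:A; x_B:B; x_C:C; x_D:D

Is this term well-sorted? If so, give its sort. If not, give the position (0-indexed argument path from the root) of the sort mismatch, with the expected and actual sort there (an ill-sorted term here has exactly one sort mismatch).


        x_C : C
        (r) : C
        x_C : C
      (u x_C (r) x_C) : C
        x_C : C
        x_C : C
        x_C : C
      (u x_C x_C x_C) : C
      (r) : C
    (u (u x_C (r) x_C) (u x_C x_C x_C) (r)) : C
    x_D : D
  (t (u (u x_C (r) x_C) (u x_C x_C x_C) (r)) x_D) : B
(f (t (u (u x_C (r) x_C) (u x_C x_C x_C) (r)) x_D)) : A

well-sorted; sort = A


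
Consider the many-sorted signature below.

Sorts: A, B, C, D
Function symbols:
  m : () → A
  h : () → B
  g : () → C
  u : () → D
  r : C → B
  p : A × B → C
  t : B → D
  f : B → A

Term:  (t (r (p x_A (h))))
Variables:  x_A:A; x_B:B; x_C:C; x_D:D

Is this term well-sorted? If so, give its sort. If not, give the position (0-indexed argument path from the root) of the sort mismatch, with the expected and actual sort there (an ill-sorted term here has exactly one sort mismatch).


well-sorted; sort = D

      x_A : A
      (h) : B
    (p x_A (h)) : C
  (r (p x_A (h))) : B
(t (r (p x_A (h)))) : D


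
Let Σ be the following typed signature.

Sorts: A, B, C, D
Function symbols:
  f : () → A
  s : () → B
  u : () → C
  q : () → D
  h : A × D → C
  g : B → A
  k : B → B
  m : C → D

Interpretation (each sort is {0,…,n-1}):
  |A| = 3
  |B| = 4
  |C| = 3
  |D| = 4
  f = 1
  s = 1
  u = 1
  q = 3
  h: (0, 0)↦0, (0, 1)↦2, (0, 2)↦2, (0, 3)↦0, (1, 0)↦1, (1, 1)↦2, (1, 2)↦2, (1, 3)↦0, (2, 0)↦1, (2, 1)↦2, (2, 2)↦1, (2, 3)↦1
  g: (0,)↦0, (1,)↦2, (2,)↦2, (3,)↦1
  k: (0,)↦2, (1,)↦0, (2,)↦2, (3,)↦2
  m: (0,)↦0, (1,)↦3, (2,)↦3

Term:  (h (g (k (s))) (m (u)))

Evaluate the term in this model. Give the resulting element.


value = 0

  s = 1
  (k (s)) = k(1,) = 0
  (g (k (s))) = g(0,) = 0
  u = 1
  (m (u)) = m(1,) = 3
  (h (g (k (s))) (m (u))) = h(0, 3) = 0


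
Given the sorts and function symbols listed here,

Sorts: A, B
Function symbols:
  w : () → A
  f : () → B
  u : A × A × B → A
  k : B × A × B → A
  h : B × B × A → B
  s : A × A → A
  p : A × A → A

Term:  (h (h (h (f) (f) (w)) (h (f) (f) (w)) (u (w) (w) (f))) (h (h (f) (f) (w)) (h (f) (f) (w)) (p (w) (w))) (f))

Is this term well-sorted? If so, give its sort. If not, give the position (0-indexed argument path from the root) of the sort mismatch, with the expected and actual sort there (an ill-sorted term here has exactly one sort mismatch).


      (f) : B
      (f) : B
      (w) : A
    (h (f) (f) (w)) : B
      (f) : B
      (f) : B
      (w) : A
    (h (f) (f) (w)) : B
      (w) : A
      (w) : A
      (f) : B
    (u (w) (w) (f)) : A
  (h (h (f) (f) (w)) (h (f) (f) (w)) (u (w) (w) (f))) : B
      (f) : B
      (f) : B
      (w) : A
    (h (f) (f) (w)) : B
      (f) : B
      (f) : B
      (w) : A
    (h (f) (f) (w)) : B
      (w) : A
      (w) : A
    (p (w) (w)) : A
  (h (h (f) (f) (w)) (h (f) (f) (w)) (p (w) (w))) : B
  (f) : B
(h (h (h (f) (f) (w)) (h (f) (f) (w)) (u (w) (w) (f))) (h (h (f) (f) (w)) (h (f) (f) (w)) (p (w) (w))) (f)) : ✗ arg 2 at [2] has sort B, expected A

ill-sorted at position [2]: expected A, got B


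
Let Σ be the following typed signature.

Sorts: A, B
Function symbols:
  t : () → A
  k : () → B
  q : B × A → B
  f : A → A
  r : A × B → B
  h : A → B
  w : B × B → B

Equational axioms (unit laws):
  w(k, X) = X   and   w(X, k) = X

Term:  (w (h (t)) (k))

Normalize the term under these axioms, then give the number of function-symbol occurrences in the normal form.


size = 2

1. (w (h (t)) (k))  →  (h (t))
normal form: (h (t))


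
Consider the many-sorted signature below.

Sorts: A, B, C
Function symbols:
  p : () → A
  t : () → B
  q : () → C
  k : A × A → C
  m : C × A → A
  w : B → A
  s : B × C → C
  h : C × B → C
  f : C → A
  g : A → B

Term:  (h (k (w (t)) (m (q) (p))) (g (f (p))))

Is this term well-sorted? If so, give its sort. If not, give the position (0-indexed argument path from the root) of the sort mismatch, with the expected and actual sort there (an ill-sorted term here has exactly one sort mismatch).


ill-sorted at position [1, 0, 0]: expected C, got A

      (t) : B
    (w (t)) : A
      (q) : C
      (p) : A
    (m (q) (p)) : A
  (k (w (t)) (m (q) (p))) : C
      (p) : A
    (f (p)) : ✗ arg 0 at [1, 0, 0] has sort A, expected C


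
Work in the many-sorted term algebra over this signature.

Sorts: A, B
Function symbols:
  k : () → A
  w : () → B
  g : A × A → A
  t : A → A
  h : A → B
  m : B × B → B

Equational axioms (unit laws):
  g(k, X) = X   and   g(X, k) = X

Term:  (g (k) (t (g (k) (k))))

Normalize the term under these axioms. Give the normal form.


normal form = (t (k))

1. (g (k) (t (g (k) (k))))  →  (t (g (k) (k)))
2. (t (g (k) (k)))  →  (t (k))


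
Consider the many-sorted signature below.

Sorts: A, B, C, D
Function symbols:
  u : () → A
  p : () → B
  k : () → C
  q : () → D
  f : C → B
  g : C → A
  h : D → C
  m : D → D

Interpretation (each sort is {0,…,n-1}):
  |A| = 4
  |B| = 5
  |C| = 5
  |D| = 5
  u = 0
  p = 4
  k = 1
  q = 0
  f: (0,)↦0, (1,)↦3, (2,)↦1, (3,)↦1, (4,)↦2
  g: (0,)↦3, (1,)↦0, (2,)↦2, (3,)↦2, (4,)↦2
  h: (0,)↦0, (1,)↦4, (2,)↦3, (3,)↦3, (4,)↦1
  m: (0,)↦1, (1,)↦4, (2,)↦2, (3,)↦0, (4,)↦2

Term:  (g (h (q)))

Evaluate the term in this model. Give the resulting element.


  q = 0
  (h (q)) = h(0,) = 0
  (g (h (q))) = g(0,) = 3

value = 3


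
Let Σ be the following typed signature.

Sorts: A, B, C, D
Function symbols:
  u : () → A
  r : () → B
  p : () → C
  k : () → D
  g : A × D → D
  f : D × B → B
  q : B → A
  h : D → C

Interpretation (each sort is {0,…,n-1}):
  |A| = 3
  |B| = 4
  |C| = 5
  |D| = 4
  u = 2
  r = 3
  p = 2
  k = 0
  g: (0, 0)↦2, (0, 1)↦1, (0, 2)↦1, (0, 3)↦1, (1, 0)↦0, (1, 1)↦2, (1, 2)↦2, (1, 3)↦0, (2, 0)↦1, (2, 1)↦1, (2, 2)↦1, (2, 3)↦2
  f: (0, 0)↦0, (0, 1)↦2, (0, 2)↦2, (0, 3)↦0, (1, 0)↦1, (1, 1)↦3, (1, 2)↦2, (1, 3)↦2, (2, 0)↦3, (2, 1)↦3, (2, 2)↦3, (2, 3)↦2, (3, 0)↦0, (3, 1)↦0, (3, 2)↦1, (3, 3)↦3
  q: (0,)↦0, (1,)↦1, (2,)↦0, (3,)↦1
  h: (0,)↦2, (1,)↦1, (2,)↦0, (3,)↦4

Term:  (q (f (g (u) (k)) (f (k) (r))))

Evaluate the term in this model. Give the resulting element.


  u = 2
  k = 0
  (g (u) (k)) = g(2, 0) = 1
  k = 0
  r = 3
  (f (k) (r)) = f(0, 3) = 0
  (f (g (u) (k)) (f (k) (r))) = f(1, 0) = 1
  (q (f (g (u) (k)) (f (k) (r)))) = q(1,) = 1

value = 1


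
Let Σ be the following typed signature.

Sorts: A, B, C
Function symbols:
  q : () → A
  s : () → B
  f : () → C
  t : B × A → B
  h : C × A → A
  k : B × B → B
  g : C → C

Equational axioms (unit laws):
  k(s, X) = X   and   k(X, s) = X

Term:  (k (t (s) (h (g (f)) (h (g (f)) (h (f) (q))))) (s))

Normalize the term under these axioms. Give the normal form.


1. (k (t (s) (h (g (f)) (h (g (f)) (h (f) (q))))) (s))  →  (t (s) (h (g (f)) (h (g (f)) (h (f) (q)))))

normal form = (t (s) (h (g (f)) (h (g (f)) (h (f) (q)))))


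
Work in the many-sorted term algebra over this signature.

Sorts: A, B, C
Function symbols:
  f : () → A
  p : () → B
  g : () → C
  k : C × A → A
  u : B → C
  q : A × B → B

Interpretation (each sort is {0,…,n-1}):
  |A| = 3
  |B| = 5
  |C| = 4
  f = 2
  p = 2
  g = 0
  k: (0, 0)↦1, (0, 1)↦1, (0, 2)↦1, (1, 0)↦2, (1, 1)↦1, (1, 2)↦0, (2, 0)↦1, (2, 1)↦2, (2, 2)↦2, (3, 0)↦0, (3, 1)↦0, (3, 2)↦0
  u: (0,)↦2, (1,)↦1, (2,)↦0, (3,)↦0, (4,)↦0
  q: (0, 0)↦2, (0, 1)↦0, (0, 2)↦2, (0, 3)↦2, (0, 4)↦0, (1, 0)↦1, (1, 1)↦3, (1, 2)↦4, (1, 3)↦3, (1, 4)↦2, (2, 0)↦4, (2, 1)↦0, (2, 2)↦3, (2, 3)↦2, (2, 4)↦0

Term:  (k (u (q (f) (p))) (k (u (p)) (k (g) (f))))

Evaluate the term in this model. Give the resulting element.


  f = 2
  p = 2
  (q (f) (p)) = q(2, 2) = 3
  (u (q (f) (p))) = u(3,) = 0
  p = 2
  (u (p)) = u(2,) = 0
  g = 0
  f = 2
  (k (g) (f)) = k(0, 2) = 1
  (k (u (p)) (k (g) (f))) = k(0, 1) = 1
  (k (u (q (f) (p))) (k (u (p)) (k (g) (f)))) = k(0, 1) = 1

value = 1


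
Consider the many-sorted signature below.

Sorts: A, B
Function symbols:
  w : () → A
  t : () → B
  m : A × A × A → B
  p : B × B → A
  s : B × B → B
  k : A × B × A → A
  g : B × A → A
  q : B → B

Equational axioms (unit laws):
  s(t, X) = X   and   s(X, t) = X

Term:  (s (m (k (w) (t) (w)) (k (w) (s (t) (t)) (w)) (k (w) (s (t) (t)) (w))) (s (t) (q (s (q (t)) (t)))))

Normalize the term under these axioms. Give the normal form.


normal form = (s (m (k (w) (t) (w)) (k (w) (t) (w)) (k (w) (t) (w))) (q (q (t))))

1. (s (m (k (w) (t) (w)) (k (w) (s (t) (t)) (w)) (k (w) (s (t) (t)) (w))) (s (t) (q (s (q (t)) (t)))))  →  (s (m (k (w) (t) (w)) (k (w) (t) (w)) (k (w) (s (t) (t)) (w))) (s (t) (q (s (q (t)) (t)))))
2. (s (m (k (w) (t) (w)) (k (w) (t) (w)) (k (w) (s (t) (t)) (w))) (s (t) (q (s (q (t)) (t)))))  →  (s (m (k (w) (t) (w)) (k (w) (t) (w)) (k (w) (t) (w))) (s (t) (q (s (q (t)) (t)))))
3. (s (m (k (w) (t) (w)) (k (w) (t) (w)) (k (w) (t) (w))) (s (t) (q (s (q (t)) (t)))))  →  (s (m (k (w) (t) (w)) (k (w) (t) (w)) (k (w) (t) (w))) (q (s (q (t)) (t))))
4. (s (m (k (w) (t) (w)) (k (w) (t) (w)) (k (w) (t) (w))) (q (s (q (t)) (t))))  →  (s (m (k (w) (t) (w)) (k (w) (t) (w)) (k (w) (t) (w))) (q (q (t))))
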